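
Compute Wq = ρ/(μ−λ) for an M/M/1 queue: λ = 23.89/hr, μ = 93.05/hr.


ρ = 23.89/93.05 = 0.2567
Wq = ρ/(μ−λ) = 0.2567/(93.05 − 23.89) = 0.2567/69.16 = 0.003712 hr

Final: 0.003712 hr


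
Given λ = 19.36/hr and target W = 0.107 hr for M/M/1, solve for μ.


W = 1/(μ−λ) ⇒ μ − λ = 1/W = 1/0.107 = 9.3458
μ = λ + 1/W = 19.36 + 9.3458 = 28.7058 per hr

Final: 28.7058 /hr


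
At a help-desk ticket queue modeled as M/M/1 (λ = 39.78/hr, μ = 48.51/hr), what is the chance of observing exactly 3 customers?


ρ = 39.78/48.51 = 0.8200
P_n = (1−ρ)·ρ^n = (1 − 0.8200)·0.8200^3 = 0.1800·0.551443 = 0.099239

Final: 0.099239


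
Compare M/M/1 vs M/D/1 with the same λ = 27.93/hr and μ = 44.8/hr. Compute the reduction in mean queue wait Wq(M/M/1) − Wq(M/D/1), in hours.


ρ = 27.93/44.8 = 0.6234
Wq(M/M/1) = ρ/(μ−λ) = 0.6234/16.87 = 0.03696 hr
Wq(M/D/1) = ρ/(2(μ−λ)) = 0.01848 hr
Savings = 0.03696 − 0.01848 = 0.01848 hr

Final: 0.01848 hr


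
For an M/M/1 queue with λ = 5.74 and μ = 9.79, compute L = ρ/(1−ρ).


ρ = λ/μ = 5.74/9.79 = 0.5863
L = ρ/(1−ρ) = 0.5863/(1 − 0.5863) = 0.5863/0.4137 = 1.4173

Final: 1.4173


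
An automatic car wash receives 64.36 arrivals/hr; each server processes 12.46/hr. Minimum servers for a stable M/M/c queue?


Stability requires cμ > λ ⇔ c > λ/μ.
λ/μ = 64.36/12.46 = 5.1653
Minimum integer c = ⌊5.1653⌋ + 1 = 6
Check: 6·12.46 = 74.76 > 64.36, while 5·12.46 = 62.30 ≤ 64.36

Final: 6 servers


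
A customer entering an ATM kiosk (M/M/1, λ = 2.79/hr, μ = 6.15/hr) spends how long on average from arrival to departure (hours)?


W = 1/(μ−λ) = 1/(6.15 − 2.79) = 1/3.36 = 0.2976 hr

Final: 0.2976 hr


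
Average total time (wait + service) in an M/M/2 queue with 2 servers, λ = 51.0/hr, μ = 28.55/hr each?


a = 1.7863; ρ = 0.8932; P₀ = 0.056429
Lq = P₀·a^c·ρ/(c!(1−ρ)²) = 7.04610
Wq = Lq/λ = 7.04610/51.0 = 0.13816 hr
W = Wq + 1/μ = 0.13816 + 0.03503 = 0.17319 hr

Final: 0.17319 hr


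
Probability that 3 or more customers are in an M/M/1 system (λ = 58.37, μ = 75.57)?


ρ = 58.37/75.57 = 0.7724
P(N ≥ n) = ρ^n = 0.7724^3 = 0.460809

Final: 0.460809


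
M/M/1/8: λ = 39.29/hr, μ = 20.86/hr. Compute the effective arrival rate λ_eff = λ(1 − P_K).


ρ = 1.8835; P_K = (1−ρ)ρ^8/(1−ρ^9) = 0.470654
λ_eff = λ(1 − P_K) = 39.29·(1 − 0.470654) = 39.29·0.529346 = 20.7980 /hr

Final: 20.7980 /hr


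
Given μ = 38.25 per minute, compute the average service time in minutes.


Mean service time = 1/μ = 1/38.25 minute = 0.02614 minute
In minutes: 0.02614 × 1 = 0.02614 min

Final: 0.02614 min


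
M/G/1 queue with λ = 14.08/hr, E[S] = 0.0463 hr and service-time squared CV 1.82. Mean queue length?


ρ = λ·E[S] = 14.08·0.0463 = 0.6519
Lq = ρ²(1+C_s²)/(2(1−ρ)) = 0.4250·(1+1.82)/(2·0.3481)
= 0.4250·2.8200/0.6962 = 1.72142

Final: 1.72142


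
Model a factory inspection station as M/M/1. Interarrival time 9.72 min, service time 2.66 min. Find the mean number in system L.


λ = 60/9.72 = 6.1728 /hr
μ = 60/2.66 = 22.5564 /hr
ρ = λ/μ = 6.1728/22.5564 = 0.2737
L = ρ/(1−ρ) = 0.2737/0.7263 = 0.3768

Final: 0.3768


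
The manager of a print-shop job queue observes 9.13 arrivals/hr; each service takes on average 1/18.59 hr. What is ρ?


ρ = λ/μ = 9.13/18.59 = 0.4911

Final: 0.4911


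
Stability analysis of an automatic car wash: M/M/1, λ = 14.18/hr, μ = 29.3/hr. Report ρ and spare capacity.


Total capacity cμ = 1·29.3 = 29.30/hr
ρ = λ/(cμ) = 14.18/29.30 = 0.4840
Stable ⇔ ρ < 1: YES
Spare capacity = cμ − λ = 29.30 − 14.18 = 15.12/hr

Final: ρ = 0.4840; stable; margin = 15.12/hr


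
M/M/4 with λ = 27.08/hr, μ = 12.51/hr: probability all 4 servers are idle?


a = λ/μ = 27.08/12.51 = 2.1647; ρ = a/c = 0.5412
Σ_{k=0}^{3} a^k/k! (terms k=0..3) = 1.00000 + 2.16467 + 2.34289 + 1.69053 = 7.19809
Tail: a^4/(4!(1−ρ)) = 21.95662/(24·0.4588) = 1.99388
P₀ = 1/(7.19809 + 1.99388) = 1/9.19197 = 0.108791

Final: 0.108791


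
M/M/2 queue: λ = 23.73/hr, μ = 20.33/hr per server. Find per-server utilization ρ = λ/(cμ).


ρ = λ/(cμ) = 23.73/(2·20.33) = 23.73/40.66 = 0.5836

Final: 0.5836


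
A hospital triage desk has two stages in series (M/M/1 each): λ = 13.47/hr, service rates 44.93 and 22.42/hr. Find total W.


Each node sees arrival rate λ = 13.47/hr (tandem ⇒ throughput preserved).
W₁ = 1/(μ₁−λ) = 1/(44.93−13.47) = 0.03179 hr
W₂ = 1/(μ₂−λ) = 1/(22.42−13.47) = 0.11173 hr
W_total = W₁ + W₂ = 0.03179 + 0.11173 = 0.14352 hr

Final: 0.14352 hr


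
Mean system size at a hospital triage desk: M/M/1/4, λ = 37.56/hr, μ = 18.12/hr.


ρ = 37.56/18.12 = 2.0728
L = ρ[1 − (K+1)ρ^K + Kρ^(K+1)] / [(1−ρ)(1−ρ^(K+1))]
Numerator: 2.0728·(1 − 5·18.461610 + 4·38.268105) = 128.028132
Denominator: (-1.0728)·(-37.268105) = 39.983000
L = 128.028132/39.983000 = 3.2021

Final: 3.2021


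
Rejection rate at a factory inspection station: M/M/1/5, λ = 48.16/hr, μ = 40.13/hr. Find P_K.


ρ = λ/μ = 48.16/40.13 = 1.2001
P_K = (1−ρ)ρ^K/(1−ρ^(K+1)) = (-0.2001·2.489354)/(1 − 2.987472)
= -0.498119/-1.987472 = 0.250629

Final: 0.250629


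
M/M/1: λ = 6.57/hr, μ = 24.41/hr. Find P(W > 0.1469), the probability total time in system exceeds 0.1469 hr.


W ~ Exponential(μ−λ) for M/M/1.
μ − λ = 24.41 − 6.57 = 17.8400
P(W > t) = e^{−(μ−λ)t} = e^{−2.6207} = 0.072752

Final: 0.072752


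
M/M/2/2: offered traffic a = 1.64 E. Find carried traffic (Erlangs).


B(2,1.64) = 0.337482 (Erlang-B)
Carried load = a(1 − B) = 1.64·(1 − 0.337482) = 1.64·0.662518 = 1.0865 E

Final: 1.0865 Erlangs


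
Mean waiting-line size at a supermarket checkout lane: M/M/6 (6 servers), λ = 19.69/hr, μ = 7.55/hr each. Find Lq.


a = λ/μ = 2.6079; ρ = a/6 = 0.4347
P₀ = 0.073149
Lq = P₀·a^c·ρ / (c!·(1−ρ)²) = 0.073149·314.62454·0.4347/(720·0.31961)
= 0.04347

Final: 0.04347


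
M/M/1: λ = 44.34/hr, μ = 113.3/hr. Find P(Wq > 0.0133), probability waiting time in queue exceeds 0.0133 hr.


ρ = 44.34/113.3 = 0.3914
P(Wq > t) = ρ·e^{−(μ−λ)t} = 0.3914·e^{−0.9172}
= 0.3914·0.399649 = 0.156403

Final: 0.156403


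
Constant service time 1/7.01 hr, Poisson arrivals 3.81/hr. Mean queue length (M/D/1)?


ρ = 3.81/7.01 = 0.5435
M/D/1: Lq = ρ²/(2(1−ρ)) = 0.2954/(2·0.4565) = 0.32356

Final: 0.32356


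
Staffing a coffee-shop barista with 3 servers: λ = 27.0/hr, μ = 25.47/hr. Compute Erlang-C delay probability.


a = λ/μ = 1.0601; ρ = a/3 = 0.3534
P₀ = 0.341416 (from M/M/c formula)
C(c,a) = [a^c/(c!(1−ρ))]·P₀ = [1.19125/(6·0.6466)]·0.341416
= 0.30704·0.341416 = 0.104827

Final: 0.104827


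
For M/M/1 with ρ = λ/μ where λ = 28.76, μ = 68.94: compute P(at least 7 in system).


ρ = 28.76/68.94 = 0.4172
P(N ≥ n) = ρ^n = 0.4172^7 = 0.002199

Final: 0.002199


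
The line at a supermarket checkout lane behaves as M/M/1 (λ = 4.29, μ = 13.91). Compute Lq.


ρ = 4.29/13.91 = 0.3084
Lq = ρ²/(1−ρ) = 0.09512/0.6916 = 0.1375

Final: 0.1375


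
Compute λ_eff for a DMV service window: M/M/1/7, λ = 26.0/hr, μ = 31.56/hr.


ρ = 0.8238; P_K = (1−ρ)ρ^7/(1−ρ^8) = 0.057592
λ_eff = λ(1 − P_K) = 26.0·(1 − 0.057592) = 26.0·0.942408 = 24.5026 /hr

Final: 24.5026 /hr


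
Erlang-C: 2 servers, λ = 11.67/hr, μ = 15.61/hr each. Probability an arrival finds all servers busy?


a = λ/μ = 0.7476; ρ = a/2 = 0.3738
P₀ = 0.455817 (from M/M/c formula)
C(c,a) = [a^c/(c!(1−ρ))]·P₀ = [0.55890/(2·0.6262)]·0.455817
= 0.44626·0.455817 = 0.203415

Final: 0.203415


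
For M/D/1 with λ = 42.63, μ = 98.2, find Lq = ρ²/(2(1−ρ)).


ρ = 42.63/98.2 = 0.4341
M/D/1: Lq = ρ²/(2(1−ρ)) = 0.1885/(2·0.5659) = 0.16651

Final: 0.16651


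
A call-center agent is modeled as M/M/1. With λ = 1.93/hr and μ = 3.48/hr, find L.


ρ = λ/μ = 1.93/3.48 = 0.5546
L = ρ/(1−ρ) = 0.5546/(1 − 0.5546) = 0.5546/0.4454 = 1.2452

Final: 1.2452


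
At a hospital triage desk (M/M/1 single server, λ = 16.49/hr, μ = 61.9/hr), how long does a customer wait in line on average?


ρ = 16.49/61.9 = 0.2664
Wq = ρ/(μ−λ) = 0.2664/(61.9 − 16.49) = 0.2664/45.41 = 0.005866 hr

Final: 0.005866 hr


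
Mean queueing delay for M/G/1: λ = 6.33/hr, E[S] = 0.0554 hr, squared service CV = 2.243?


ρ = λ·E[S] = 6.33·0.0554 = 0.3507
E[S²] = E[S]²(1+C_s²) = 0.0554²·(1+2.243) = 0.009953
Wq = λ·E[S²]/(2(1−ρ)) = 6.33·0.009953/(2·0.6493) = 0.04852 hr

Final: 0.04852 hr


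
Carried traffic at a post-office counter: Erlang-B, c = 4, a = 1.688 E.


B(4,1.688) = 0.064403 (Erlang-B)
Carried load = a(1 − B) = 1.688·(1 − 0.064403) = 1.688·0.935597 = 1.5793 E

Final: 1.5793 Erlangs


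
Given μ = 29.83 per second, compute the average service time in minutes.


Mean service time = 1/μ = 1/29.83 second = 0.03352 second
In minutes: 0.03352 × 0.0166667 = 0.0005587 min

Final: 0.0005587 min


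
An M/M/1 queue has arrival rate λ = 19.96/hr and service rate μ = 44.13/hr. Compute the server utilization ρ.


ρ = λ/μ = 19.96/44.13 = 0.4523

Final: 0.4523


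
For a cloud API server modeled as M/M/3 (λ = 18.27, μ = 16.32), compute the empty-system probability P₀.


a = λ/μ = 18.27/16.32 = 1.1195; ρ = a/c = 0.3732
Σ_{k=0}^{2} a^k/k! (terms k=0..2) = 1.00000 + 1.11949 + 0.62662 = 2.74611
Tail: a^3/(3!(1−ρ)) = 1.40299/(6·0.6268) = 0.37303
P₀ = 1/(2.74611 + 0.37303) = 1/3.11914 = 0.320601

Final: 0.320601


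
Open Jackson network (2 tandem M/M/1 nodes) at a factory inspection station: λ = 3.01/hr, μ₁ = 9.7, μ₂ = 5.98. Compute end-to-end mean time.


Each node sees arrival rate λ = 3.01/hr (tandem ⇒ throughput preserved).
W₁ = 1/(μ₁−λ) = 1/(9.7−3.01) = 0.14948 hr
W₂ = 1/(μ₂−λ) = 1/(5.98−3.01) = 0.33670 hr
W_total = W₁ + W₂ = 0.14948 + 0.33670 = 0.48618 hr

Final: 0.48618 hr


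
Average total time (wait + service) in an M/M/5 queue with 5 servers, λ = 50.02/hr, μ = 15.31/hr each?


a = 3.2671; ρ = 0.6534; P₀ = 0.034346
Lq = P₀·a^c·ρ/(c!(1−ρ)²) = 0.57964
Wq = Lq/λ = 0.57964/50.02 = 0.01159 hr
W = Wq + 1/μ = 0.01159 + 0.06532 = 0.07690 hr

Final: 0.07690 hr


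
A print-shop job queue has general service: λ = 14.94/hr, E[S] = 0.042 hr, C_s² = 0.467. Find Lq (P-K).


ρ = λ·E[S] = 14.94·0.042 = 0.6275
Lq = ρ²(1+C_s²)/(2(1−ρ)) = 0.3937·(1+0.467)/(2·0.3725)
= 0.3937·1.4670/0.7450 = 0.77527

Final: 0.77527


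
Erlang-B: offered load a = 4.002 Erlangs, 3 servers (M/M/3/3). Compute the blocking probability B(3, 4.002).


B(c,a) = (a^c/c!) / Σ_{k=0}^{c} a^k/k!
a^3/3! = 10.682675
Σ terms (k=0..3): 1.00000 + 4.00200 + 8.00800 + 10.68267 = 23.692677
B = 10.682675/23.692677 = 0.450885

Final: 0.450885


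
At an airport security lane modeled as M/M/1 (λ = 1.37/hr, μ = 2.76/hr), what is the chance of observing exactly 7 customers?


ρ = 1.37/2.76 = 0.4964
P_n = (1−ρ)·ρ^n = (1 − 0.4964)·0.4964^7 = 0.5036·0.007425 = 0.003739

Final: 0.003739


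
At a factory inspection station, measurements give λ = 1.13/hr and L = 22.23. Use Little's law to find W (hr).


W = L/λ = 22.23/1.13 = 19.6726 hr

Final: 19.6726 hr


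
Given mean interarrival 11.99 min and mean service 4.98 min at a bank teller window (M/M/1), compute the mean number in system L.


λ = 60/11.99 = 5.0042 /hr
μ = 60/4.98 = 12.0482 /hr
ρ = λ/μ = 5.0042/12.0482 = 0.4153
L = ρ/(1−ρ) = 0.4153/0.5847 = 0.7104

Final: 0.7104


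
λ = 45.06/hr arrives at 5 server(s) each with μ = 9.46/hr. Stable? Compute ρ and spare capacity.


Total capacity cμ = 5·9.46 = 47.30/hr
ρ = λ/(cμ) = 45.06/47.30 = 0.9526
Stable ⇔ ρ < 1: YES
Spare capacity = cμ − λ = 47.30 − 45.06 = 2.24/hr

Final: ρ = 0.9526; stable; margin = 2.24/hr


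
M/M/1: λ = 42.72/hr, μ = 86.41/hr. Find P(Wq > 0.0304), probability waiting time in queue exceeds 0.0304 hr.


ρ = 42.72/86.41 = 0.4944
P(Wq > t) = ρ·e^{−(μ−λ)t} = 0.4944·e^{−1.3282}
= 0.4944·0.264960 = 0.130993

Final: 0.130993


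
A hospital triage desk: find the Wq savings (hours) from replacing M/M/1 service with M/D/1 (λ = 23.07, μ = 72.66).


ρ = 23.07/72.66 = 0.3175
Wq(M/M/1) = ρ/(μ−λ) = 0.3175/49.59 = 0.006403 hr
Wq(M/D/1) = ρ/(2(μ−λ)) = 0.003201 hr
Savings = 0.006403 − 0.003201 = 0.003201 hr

Final: 0.003201 hr


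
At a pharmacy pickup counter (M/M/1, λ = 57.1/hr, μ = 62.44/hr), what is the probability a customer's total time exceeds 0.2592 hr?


W ~ Exponential(μ−λ) for M/M/1.
μ − λ = 62.44 − 57.1 = 5.3400
P(W > t) = e^{−(μ−λ)t} = e^{−1.3841} = 0.250542

Final: 0.250542


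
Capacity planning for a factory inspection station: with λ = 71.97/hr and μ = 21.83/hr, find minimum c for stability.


Stability requires cμ > λ ⇔ c > λ/μ.
λ/μ = 71.97/21.83 = 3.2968
Minimum integer c = ⌊3.2968⌋ + 1 = 4
Check: 4·21.83 = 87.32 > 71.97, while 3·21.83 = 65.49 ≤ 71.97

Final: 4 servers


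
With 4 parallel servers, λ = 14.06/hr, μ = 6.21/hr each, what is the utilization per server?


ρ = λ/(cμ) = 14.06/(4·6.21) = 14.06/24.84 = 0.5660

Final: 0.5660


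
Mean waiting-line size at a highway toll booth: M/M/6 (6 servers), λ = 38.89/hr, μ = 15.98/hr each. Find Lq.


a = λ/μ = 2.4337; ρ = a/6 = 0.4056
P₀ = 0.087292
Lq = P₀·a^c·ρ / (c!·(1−ρ)²) = 0.087292·207.76243·0.4056/(720·0.35330)
= 0.02892

Final: 0.02892


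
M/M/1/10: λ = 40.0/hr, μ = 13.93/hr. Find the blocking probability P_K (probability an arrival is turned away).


ρ = λ/μ = 40.0/13.93 = 2.8715
P_K = (1−ρ)ρ^K/(1−ρ^(K+1)) = (-1.8715·38114.370300)/(1 − 109445.427996)
= -71331.057696/-109444.427996 = 0.651756

Final: 0.651756


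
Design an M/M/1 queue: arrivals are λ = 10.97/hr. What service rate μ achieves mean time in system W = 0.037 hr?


W = 1/(μ−λ) ⇒ μ − λ = 1/W = 1/0.037 = 27.0270
μ = λ + 1/W = 10.97 + 27.0270 = 37.9970 per hr

Final: 37.9970 /hr


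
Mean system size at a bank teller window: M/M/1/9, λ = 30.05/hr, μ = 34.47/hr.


ρ = 30.05/34.47 = 0.8718
L = ρ[1 − (K+1)ρ^K + Kρ^(K+1)] / [(1−ρ)(1−ρ^(K+1))]
Numerator: 0.8718·(1 − 10·0.290823 + 9·0.253532) = 0.325654
Denominator: (0.1282)·(0.746468) = 0.095718
L = 0.325654/0.095718 = 3.4022

Final: 3.4022


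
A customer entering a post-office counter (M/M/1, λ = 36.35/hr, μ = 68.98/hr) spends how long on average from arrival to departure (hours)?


W = 1/(μ−λ) = 1/(68.98 − 36.35) = 1/32.63 = 0.03065 hr

Final: 0.03065 hr


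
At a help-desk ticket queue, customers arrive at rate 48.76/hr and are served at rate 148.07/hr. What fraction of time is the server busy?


ρ = λ/μ = 48.76/148.07 = 0.3293

Final: 0.3293


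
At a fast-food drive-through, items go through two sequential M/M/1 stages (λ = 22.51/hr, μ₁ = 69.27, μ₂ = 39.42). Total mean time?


Each node sees arrival rate λ = 22.51/hr (tandem ⇒ throughput preserved).
W₁ = 1/(μ₁−λ) = 1/(69.27−22.51) = 0.02139 hr
W₂ = 1/(μ₂−λ) = 1/(39.42−22.51) = 0.05914 hr
W_total = W₁ + W₂ = 0.02139 + 0.05914 = 0.08052 hr

Final: 0.08052 hr


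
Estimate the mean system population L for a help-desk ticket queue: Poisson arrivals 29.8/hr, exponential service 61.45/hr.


ρ = λ/μ = 29.8/61.45 = 0.4849
L = ρ/(1−ρ) = 0.4849/(1 − 0.4849) = 0.4849/0.5151 = 0.9415

Final: 0.9415


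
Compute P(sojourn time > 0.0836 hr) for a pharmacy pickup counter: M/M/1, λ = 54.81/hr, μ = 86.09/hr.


W ~ Exponential(μ−λ) for M/M/1.
μ − λ = 86.09 − 54.81 = 31.2800
P(W > t) = e^{−(μ−λ)t} = e^{−2.6150} = 0.073167

Final: 0.073167


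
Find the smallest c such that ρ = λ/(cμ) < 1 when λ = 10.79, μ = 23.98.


Stability requires cμ > λ ⇔ c > λ/μ.
λ/μ = 10.79/23.98 = 0.4500
Minimum integer c = ⌊0.4500⌋ + 1 = 1
Check: 1·23.98 = 23.98 > 10.79, while 0·23.98 = 0.00 ≤ 10.79

Final: 1 servers


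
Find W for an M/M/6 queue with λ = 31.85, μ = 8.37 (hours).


a = 3.8053; ρ = 0.6342; P₀ = 0.020772
Lq = P₀·a^c·ρ/(c!(1−ρ)²) = 0.41517
Wq = Lq/λ = 0.41517/31.85 = 0.01304 hr
W = Wq + 1/μ = 0.01304 + 0.11947 = 0.13251 hr

Final: 0.13251 hr


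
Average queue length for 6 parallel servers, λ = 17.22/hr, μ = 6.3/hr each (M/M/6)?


a = λ/μ = 2.7333; ρ = a/6 = 0.4556
P₀ = 0.064378
Lq = P₀·a^c·ρ / (c!·(1−ρ)²) = 0.064378·417.01875·0.4556/(720·0.29642)
= 0.05730

Final: 0.05730


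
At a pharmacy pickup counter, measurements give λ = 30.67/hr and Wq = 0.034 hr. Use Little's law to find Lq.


Lq = λWq = 30.67·0.034 = 1.0428

Final: 1.0428


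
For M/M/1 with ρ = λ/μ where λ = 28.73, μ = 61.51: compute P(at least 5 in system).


ρ = 28.73/61.51 = 0.4671
P(N ≥ n) = ρ^n = 0.4671^5 = 0.022231

Final: 0.022231


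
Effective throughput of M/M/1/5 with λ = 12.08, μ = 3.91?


ρ = 3.0895; P_K = (1−ρ)ρ^5/(1−ρ^6) = 0.677103
λ_eff = λ(1 − P_K) = 12.08·(1 − 0.677103) = 12.08·0.322897 = 3.9006 /hr

Final: 3.9006 /hr


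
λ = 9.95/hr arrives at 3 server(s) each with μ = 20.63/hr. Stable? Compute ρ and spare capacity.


Total capacity cμ = 3·20.63 = 61.89/hr
ρ = λ/(cμ) = 9.95/61.89 = 0.1608
Stable ⇔ ρ < 1: YES
Spare capacity = cμ − λ = 61.89 − 9.95 = 51.94/hr

Final: ρ = 0.1608; stable; margin = 51.94/hr


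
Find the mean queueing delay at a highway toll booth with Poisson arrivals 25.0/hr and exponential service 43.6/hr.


ρ = 25.0/43.6 = 0.5734
Wq = ρ/(μ−λ) = 0.5734/(43.6 − 25.0) = 0.5734/18.60 = 0.03083 hr

Final: 0.03083 hr


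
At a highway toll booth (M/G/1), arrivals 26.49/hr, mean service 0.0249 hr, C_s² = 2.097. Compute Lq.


ρ = λ·E[S] = 26.49·0.0249 = 0.6596
Lq = ρ²(1+C_s²)/(2(1−ρ)) = 0.4351·(1+2.097)/(2·0.3404)
= 0.4351·3.0970/0.6808 = 1.97918

Final: 1.97918


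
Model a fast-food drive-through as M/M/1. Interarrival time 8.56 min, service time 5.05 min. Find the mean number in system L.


λ = 60/8.56 = 7.0093 /hr
μ = 60/5.05 = 11.8812 /hr
ρ = λ/μ = 7.0093/11.8812 = 0.5900
L = ρ/(1−ρ) = 0.5900/0.4100 = 1.4387

Final: 1.4387


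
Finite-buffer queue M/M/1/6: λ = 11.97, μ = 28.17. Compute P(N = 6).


ρ = λ/μ = 11.97/28.17 = 0.4249
P_K = (1−ρ)ρ^K/(1−ρ^(K+1)) = (0.5751·0.005886)/(1 − 0.002501)
= 0.003385/0.997499 = 0.003394

Final: 0.003394


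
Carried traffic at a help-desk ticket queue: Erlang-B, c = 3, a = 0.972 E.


B(3,0.972) = 0.058925 (Erlang-B)
Carried load = a(1 − B) = 0.972·(1 − 0.058925) = 0.972·0.941075 = 0.9147 E

Final: 0.9147 Erlangs


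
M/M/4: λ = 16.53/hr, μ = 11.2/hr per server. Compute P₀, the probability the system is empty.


a = λ/μ = 16.53/11.2 = 1.4759; ρ = a/c = 0.3690
Σ_{k=0}^{3} a^k/k! (terms k=0..3) = 1.00000 + 1.47589 + 1.08913 + 0.53581 = 4.10084
Tail: a^4/(4!(1−ρ)) = 4.74482/(24·0.6310) = 0.31330
P₀ = 1/(4.10084 + 0.31330) = 1/4.41414 = 0.226545

Final: 0.226545


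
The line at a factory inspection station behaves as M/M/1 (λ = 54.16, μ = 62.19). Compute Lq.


ρ = 54.16/62.19 = 0.8709
Lq = ρ²/(1−ρ) = 0.7584/0.1291 = 5.8738

Final: 5.8738


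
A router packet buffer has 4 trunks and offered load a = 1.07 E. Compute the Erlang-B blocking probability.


B(c,a) = (a^c/c!) / Σ_{k=0}^{c} a^k/k!
a^4/4! = 0.054617
Σ terms (k=0..4): 1.00000 + 1.07000 + 0.57245 + 0.20417 + 0.05462 = 2.901240
B = 0.054617/2.901240 = 0.018825

Final: 0.018825


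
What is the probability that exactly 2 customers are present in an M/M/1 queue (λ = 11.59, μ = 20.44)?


ρ = 11.59/20.44 = 0.5670
P_n = (1−ρ)·ρ^n = (1 − 0.5670)·0.5670^2 = 0.4330·0.321518 = 0.139209

Final: 0.139209


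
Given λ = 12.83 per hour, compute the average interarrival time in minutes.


Mean interarrival time = 1/λ = 1/12.83 hour = 0.07794 hour
In minutes: 0.07794 × 60 = 4.6765 min

Final: 4.6765 min


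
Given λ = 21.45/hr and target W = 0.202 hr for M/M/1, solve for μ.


W = 1/(μ−λ) ⇒ μ − λ = 1/W = 1/0.202 = 4.9505
μ = λ + 1/W = 21.45 + 4.9505 = 26.4005 per hr

Final: 26.4005 /hr


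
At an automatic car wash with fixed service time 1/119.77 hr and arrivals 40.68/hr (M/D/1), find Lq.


ρ = 40.68/119.77 = 0.3397
M/D/1: Lq = ρ²/(2(1−ρ)) = 0.1154/(2·0.6603) = 0.08735

Final: 0.08735


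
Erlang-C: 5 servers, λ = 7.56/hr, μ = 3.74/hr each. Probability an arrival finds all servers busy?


a = λ/μ = 2.0214; ρ = a/5 = 0.4043
P₀ = 0.131428 (from M/M/c formula)
C(c,a) = [a^c/(c!(1−ρ))]·P₀ = [33.74823/(120·0.5957)]·0.131428
= 0.47209·0.131428 = 0.062046

Final: 0.062046


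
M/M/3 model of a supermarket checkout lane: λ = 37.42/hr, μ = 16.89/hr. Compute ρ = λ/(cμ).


ρ = λ/(cμ) = 37.42/(3·16.89) = 37.42/50.67 = 0.7385

Final: 0.7385


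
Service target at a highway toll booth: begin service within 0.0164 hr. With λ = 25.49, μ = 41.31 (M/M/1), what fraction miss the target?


ρ = 25.49/41.31 = 0.6170
P(Wq > t) = ρ·e^{−(μ−λ)t} = 0.6170·e^{−0.2594}
= 0.6170·0.771477 = 0.476034

Final: 0.476034


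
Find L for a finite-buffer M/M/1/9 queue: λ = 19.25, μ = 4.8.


ρ = 19.25/4.8 = 4.0104
L = ρ[1 − (K+1)ρ^K + Kρ^(K+1)] / [(1−ρ)(1−ρ^(K+1))]
Numerator: 4.0104·(1 − 10·268352.390412 + 9·1076204.899048) = 28082225.594948
Denominator: (-3.0104)·(-1076203.899048) = 3239822.154426
L = 28082225.594948/3239822.154426 = 8.6678

Final: 8.6678


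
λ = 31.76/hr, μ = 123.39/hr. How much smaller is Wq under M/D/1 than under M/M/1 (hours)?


ρ = 31.76/123.39 = 0.2574
Wq(M/M/1) = ρ/(μ−λ) = 0.2574/91.63 = 0.002809 hr
Wq(M/D/1) = ρ/(2(μ−λ)) = 0.001405 hr
Savings = 0.002809 − 0.001405 = 0.001405 hr

Final: 0.001405 hr


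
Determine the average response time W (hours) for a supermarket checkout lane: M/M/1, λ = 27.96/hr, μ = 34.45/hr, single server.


W = 1/(μ−λ) = 1/(34.45 − 27.96) = 1/6.49 = 0.1541 hr

Final: 0.1541 hr


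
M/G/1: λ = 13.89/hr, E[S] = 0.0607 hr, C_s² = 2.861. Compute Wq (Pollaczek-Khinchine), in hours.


ρ = λ·E[S] = 13.89·0.0607 = 0.8431
E[S²] = E[S]²(1+C_s²) = 0.0607²·(1+2.861) = 0.014226
Wq = λ·E[S²]/(2(1−ρ)) = 13.89·0.014226/(2·0.1569) = 0.62978 hr

Final: 0.62978 hr


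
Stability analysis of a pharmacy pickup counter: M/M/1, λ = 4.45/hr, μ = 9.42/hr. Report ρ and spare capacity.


Total capacity cμ = 1·9.42 = 9.42/hr
ρ = λ/(cμ) = 4.45/9.42 = 0.4724
Stable ⇔ ρ < 1: YES
Spare capacity = cμ − λ = 9.42 − 4.45 = 4.97/hr

Final: ρ = 0.4724; stable; margin = 4.97/hr


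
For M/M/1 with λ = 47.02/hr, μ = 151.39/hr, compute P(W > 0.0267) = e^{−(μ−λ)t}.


W ~ Exponential(μ−λ) for M/M/1.
μ − λ = 151.39 − 47.02 = 104.3700
P(W > t) = e^{−(μ−λ)t} = e^{−2.7867} = 0.061626

Final: 0.061626


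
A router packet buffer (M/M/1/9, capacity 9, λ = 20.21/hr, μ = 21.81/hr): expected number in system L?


ρ = 20.21/21.81 = 0.9266
L = ρ[1 − (K+1)ρ^K + Kρ^(K+1)] / [(1−ρ)(1−ρ^(K+1))]
Numerator: 0.9266·(1 − 10·0.503728 + 9·0.466774) = 0.151679
Denominator: (0.07336)·(0.533226) = 0.039118
L = 0.151679/0.039118 = 3.8775

Final: 3.8775


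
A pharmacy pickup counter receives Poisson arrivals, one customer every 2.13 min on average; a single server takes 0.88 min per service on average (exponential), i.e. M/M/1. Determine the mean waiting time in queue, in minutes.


λ = 60/2.13 = 28.1690 /hr
μ = 60/0.88 = 68.1818 /hr
ρ = λ/μ = 28.1690/68.1818 = 0.4131
Wq = ρ/(μ−λ) = 0.4131/(68.1818−28.1690) = 0.01033 hr
In minutes: 0.01033·60 = 0.6195 min

Final: 0.6195 min


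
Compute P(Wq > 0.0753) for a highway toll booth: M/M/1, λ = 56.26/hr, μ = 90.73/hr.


ρ = 56.26/90.73 = 0.6201
P(Wq > t) = ρ·e^{−(μ−λ)t} = 0.6201·e^{−2.5956}
= 0.6201·0.074602 = 0.046259

Final: 0.046259


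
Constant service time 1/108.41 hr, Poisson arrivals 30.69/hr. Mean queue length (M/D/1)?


ρ = 30.69/108.41 = 0.2831
M/D/1: Lq = ρ²/(2(1−ρ)) = 0.08014/(2·0.7169) = 0.05589

Final: 0.05589


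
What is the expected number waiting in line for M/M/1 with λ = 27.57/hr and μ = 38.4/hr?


ρ = 27.57/38.4 = 0.7180
Lq = ρ²/(1−ρ) = 0.5155/0.2820 = 1.8277

Final: 1.8277


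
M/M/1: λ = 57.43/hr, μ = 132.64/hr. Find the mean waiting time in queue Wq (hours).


ρ = 57.43/132.64 = 0.4330
Wq = ρ/(μ−λ) = 0.4330/(132.64 − 57.43) = 0.4330/75.21 = 0.005757 hr

Final: 0.005757 hr


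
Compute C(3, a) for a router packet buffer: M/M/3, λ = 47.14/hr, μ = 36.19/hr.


a = λ/μ = 1.3026; ρ = a/3 = 0.4342
P₀ = 0.263025 (from M/M/c formula)
C(c,a) = [a^c/(c!(1−ρ))]·P₀ = [2.21005/(6·0.5658)]·0.263025
= 0.65100·0.263025 = 0.171230

Final: 0.171230


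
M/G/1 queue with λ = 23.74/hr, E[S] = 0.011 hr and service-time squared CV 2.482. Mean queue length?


ρ = λ·E[S] = 23.74·0.011 = 0.2611
Lq = ρ²(1+C_s²)/(2(1−ρ)) = 0.06819·(1+2.482)/(2·0.7389)
= 0.06819·3.4820/1.4777 = 0.16069

Final: 0.16069


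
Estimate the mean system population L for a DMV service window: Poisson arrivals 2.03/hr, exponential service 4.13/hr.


ρ = λ/μ = 2.03/4.13 = 0.4915
L = ρ/(1−ρ) = 0.4915/(1 − 0.4915) = 0.4915/0.5085 = 0.9667

Final: 0.9667


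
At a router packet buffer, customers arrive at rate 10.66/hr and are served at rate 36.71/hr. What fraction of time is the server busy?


ρ = λ/μ = 10.66/36.71 = 0.2904

Final: 0.2904


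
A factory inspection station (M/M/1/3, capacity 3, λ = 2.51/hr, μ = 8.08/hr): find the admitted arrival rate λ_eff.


ρ = 0.3106; P_K = (1−ρ)ρ^3/(1−ρ^4) = 0.020859
λ_eff = λ(1 − P_K) = 2.51·(1 − 0.020859) = 2.51·0.979141 = 2.4576 /hr

Final: 2.4576 /hr


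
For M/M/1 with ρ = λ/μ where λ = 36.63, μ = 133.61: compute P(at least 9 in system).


ρ = 36.63/133.61 = 0.2742
P(N ≥ n) = ρ^n = 0.2742^9 = 0.000008749

Final: 0.000008749


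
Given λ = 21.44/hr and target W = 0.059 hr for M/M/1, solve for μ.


W = 1/(μ−λ) ⇒ μ − λ = 1/W = 1/0.059 = 16.9492
μ = λ + 1/W = 21.44 + 16.9492 = 38.3892 per hr

Final: 38.3892 /hr


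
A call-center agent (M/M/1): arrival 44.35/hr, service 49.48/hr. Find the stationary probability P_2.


ρ = 44.35/49.48 = 0.8963
P_n = (1−ρ)·ρ^n = (1 − 0.8963)·0.8963^2 = 0.1037·0.803393 = 0.083294

Final: 0.083294


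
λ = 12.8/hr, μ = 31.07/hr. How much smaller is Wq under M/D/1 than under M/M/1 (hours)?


ρ = 12.8/31.07 = 0.4120
Wq(M/M/1) = ρ/(μ−λ) = 0.4120/18.27 = 0.02255 hr
Wq(M/D/1) = ρ/(2(μ−λ)) = 0.01127 hr
Savings = 0.02255 − 0.01127 = 0.01127 hr

Final: 0.01127 hr


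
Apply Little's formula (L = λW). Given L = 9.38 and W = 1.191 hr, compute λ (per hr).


λ = L/W = 9.38/1.191 = 7.8757 /hr

Final: 7.8757 /hr


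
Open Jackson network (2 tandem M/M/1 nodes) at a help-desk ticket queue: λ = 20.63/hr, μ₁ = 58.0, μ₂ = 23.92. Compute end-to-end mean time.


Each node sees arrival rate λ = 20.63/hr (tandem ⇒ throughput preserved).
W₁ = 1/(μ₁−λ) = 1/(58.0−20.63) = 0.02676 hr
W₂ = 1/(μ₂−λ) = 1/(23.92−20.63) = 0.30395 hr
W_total = W₁ + W₂ = 0.02676 + 0.30395 = 0.33071 hr

Final: 0.33071 hr


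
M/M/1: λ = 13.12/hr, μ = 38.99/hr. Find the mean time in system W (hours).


W = 1/(μ−λ) = 1/(38.99 − 13.12) = 1/25.87 = 0.03865 hr

Final: 0.03865 hr


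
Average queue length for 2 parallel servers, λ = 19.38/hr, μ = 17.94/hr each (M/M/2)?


a = λ/μ = 1.0803; ρ = a/2 = 0.5401
P₀ = 0.298588
Lq = P₀·a^c·ρ / (c!·(1−ρ)²) = 0.298588·1.16698·0.5401/(2·0.21148)
= 0.44498

Final: 0.44498


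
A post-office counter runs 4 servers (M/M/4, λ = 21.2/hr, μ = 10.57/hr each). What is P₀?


a = λ/μ = 21.2/10.57 = 2.0057; ρ = a/c = 0.5014
Σ_{k=0}^{3} a^k/k! (terms k=0..3) = 1.00000 + 2.00568 + 2.01137 + 1.34472 = 6.36176
Tail: a^4/(4!(1−ρ)) = 16.18242/(24·0.4986) = 1.35237
P₀ = 1/(6.36176 + 1.35237) = 1/7.71414 = 0.129632

Final: 0.129632


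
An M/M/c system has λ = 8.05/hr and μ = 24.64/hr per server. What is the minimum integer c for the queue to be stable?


Stability requires cμ > λ ⇔ c > λ/μ.
λ/μ = 8.05/24.64 = 0.3267
Minimum integer c = ⌊0.3267⌋ + 1 = 1
Check: 1·24.64 = 24.64 > 8.05, while 0·24.64 = 0.00 ≤ 8.05

Final: 1 servers


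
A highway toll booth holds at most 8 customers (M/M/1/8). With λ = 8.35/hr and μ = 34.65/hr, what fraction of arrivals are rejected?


ρ = λ/μ = 8.35/34.65 = 0.2410
P_K = (1−ρ)ρ^K/(1−ρ^(K+1)) = (0.7590·0.00001137)/(1 − 0.000002741)
= 0.000008632/0.999997 = 0.000008632

Final: 0.000008632


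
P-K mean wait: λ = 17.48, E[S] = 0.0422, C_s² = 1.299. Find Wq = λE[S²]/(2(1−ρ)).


ρ = λ·E[S] = 17.48·0.0422 = 0.7377
E[S²] = E[S]²(1+C_s²) = 0.0422²·(1+1.299) = 0.004094
Wq = λ·E[S²]/(2(1−ρ)) = 17.48·0.004094/(2·0.2623) = 0.13640 hr

Final: 0.13640 hr


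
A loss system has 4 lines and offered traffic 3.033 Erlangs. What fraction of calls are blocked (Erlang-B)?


B(c,a) = (a^c/c!) / Σ_{k=0}^{c} a^k/k!
a^4/4! = 3.525968
Σ terms (k=0..4): 1.00000 + 3.03300 + 4.59954 + 4.65014 + 3.52597 = 16.808652
B = 3.525968/16.808652 = 0.209771

Final: 0.209771


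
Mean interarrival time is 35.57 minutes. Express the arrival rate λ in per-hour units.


λ = 1/(interarrival time) in consistent units.
1 hour = 60 min, so λ = 60/35.57 = 1.6868 per hour

Final: 1.6868 /hr


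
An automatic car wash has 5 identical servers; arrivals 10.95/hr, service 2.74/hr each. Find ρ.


ρ = λ/(cμ) = 10.95/(5·2.74) = 10.95/13.70 = 0.7993

Final: 0.7993


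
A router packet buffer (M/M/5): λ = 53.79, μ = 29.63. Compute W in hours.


a = 1.8154; ρ = 0.3631; P₀ = 0.162051
Lq = P₀·a^c·ρ/(c!(1−ρ)²) = 0.02383
Wq = Lq/λ = 0.02383/53.79 = 0.0004430 hr
W = Wq + 1/μ = 0.0004430 + 0.03375 = 0.03419 hr

Final: 0.03419 hr


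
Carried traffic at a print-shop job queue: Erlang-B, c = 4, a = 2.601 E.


B(4,2.601) = 0.161291 (Erlang-B)
Carried load = a(1 − B) = 2.601·(1 − 0.161291) = 2.601·0.838709 = 2.1815 E

Final: 2.1815 Erlangs


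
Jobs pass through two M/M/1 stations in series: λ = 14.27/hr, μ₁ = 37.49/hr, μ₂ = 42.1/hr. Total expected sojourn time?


Each node sees arrival rate λ = 14.27/hr (tandem ⇒ throughput preserved).
W₁ = 1/(μ₁−λ) = 1/(37.49−14.27) = 0.04307 hr
W₂ = 1/(μ₂−λ) = 1/(42.1−14.27) = 0.03593 hr
W_total = W₁ + W₂ = 0.04307 + 0.03593 = 0.07900 hr

Final: 0.07900 hr


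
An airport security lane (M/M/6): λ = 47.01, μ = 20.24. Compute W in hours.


a = 2.3226; ρ = 0.3871; P₀ = 0.097658
Lq = P₀·a^c·ρ/(c!(1−ρ)²) = 0.02194
Wq = Lq/λ = 0.02194/47.01 = 0.0004668 hr
W = Wq + 1/μ = 0.0004668 + 0.04941 = 0.04987 hr

Final: 0.04987 hr


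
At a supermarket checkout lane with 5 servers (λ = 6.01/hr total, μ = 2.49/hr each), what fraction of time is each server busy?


ρ = λ/(cμ) = 6.01/(5·2.49) = 6.01/12.45 = 0.4827

Final: 0.4827


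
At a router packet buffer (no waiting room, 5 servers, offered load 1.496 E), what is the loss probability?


B(c,a) = (a^c/c!) / Σ_{k=0}^{c} a^k/k!
a^5/5! = 0.062442
Σ terms (k=0..5): 1.00000 + 1.49600 + 1.11901 + 0.55801 + 0.20870 + 0.06244 = 4.444158
B = 0.062442/4.444158 = 0.014050

Final: 0.014050


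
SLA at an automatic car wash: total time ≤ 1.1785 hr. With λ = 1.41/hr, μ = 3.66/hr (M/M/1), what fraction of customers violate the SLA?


W ~ Exponential(μ−λ) for M/M/1.
μ − λ = 3.66 − 1.41 = 2.2500
P(W > t) = e^{−(μ−λ)t} = e^{−2.6516} = 0.070536

Final: 0.070536


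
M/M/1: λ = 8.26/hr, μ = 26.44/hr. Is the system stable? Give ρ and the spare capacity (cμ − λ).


Total capacity cμ = 1·26.44 = 26.44/hr
ρ = λ/(cμ) = 8.26/26.44 = 0.3124
Stable ⇔ ρ < 1: YES
Spare capacity = cμ − λ = 26.44 − 8.26 = 18.18/hr

Final: ρ = 0.3124; stable; margin = 18.18/hr


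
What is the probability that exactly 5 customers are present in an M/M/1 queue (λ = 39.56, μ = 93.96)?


ρ = 39.56/93.96 = 0.4210
P_n = (1−ρ)·ρ^n = (1 − 0.4210)·0.4210^5 = 0.5790·0.013230 = 0.007660

Final: 0.007660


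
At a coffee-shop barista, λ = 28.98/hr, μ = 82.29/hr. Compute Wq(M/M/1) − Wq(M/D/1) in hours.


ρ = 28.98/82.29 = 0.3522
Wq(M/M/1) = ρ/(μ−λ) = 0.3522/53.31 = 0.006606 hr
Wq(M/D/1) = ρ/(2(μ−λ)) = 0.003303 hr
Savings = 0.006606 − 0.003303 = 0.003303 hr

Final: 0.003303 hr


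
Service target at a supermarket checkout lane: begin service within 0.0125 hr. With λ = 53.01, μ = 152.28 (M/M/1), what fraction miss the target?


ρ = 53.01/152.28 = 0.3481
P(Wq > t) = ρ·e^{−(μ−λ)t} = 0.3481·e^{−1.2409}
= 0.3481·0.289131 = 0.100649

Final: 0.100649


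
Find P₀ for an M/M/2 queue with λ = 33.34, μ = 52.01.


a = λ/μ = 33.34/52.01 = 0.6410; ρ = a/c = 0.3205
Σ_{k=0}^{1} a^k/k! (terms k=0..1) = 1.00000 + 0.64103 = 1.64103
Tail: a^2/(2!(1−ρ)) = 0.41092/(2·0.6795) = 0.30238
P₀ = 1/(1.64103 + 0.30238) = 1/1.94341 = 0.514560

Final: 0.514560


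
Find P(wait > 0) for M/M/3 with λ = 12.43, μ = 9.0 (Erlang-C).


a = λ/μ = 1.3811; ρ = a/3 = 0.4604
P₀ = 0.241051 (from M/M/c formula)
C(c,a) = [a^c/(c!(1−ρ))]·P₀ = [2.63443/(6·0.5396)]·0.241051
= 0.81365·0.241051 = 0.196132

Final: 0.196132


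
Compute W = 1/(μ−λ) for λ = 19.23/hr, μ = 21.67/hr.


W = 1/(μ−λ) = 1/(21.67 − 19.23) = 1/2.44 = 0.4098 hr

Final: 0.4098 hr


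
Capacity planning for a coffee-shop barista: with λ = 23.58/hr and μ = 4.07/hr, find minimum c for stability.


Stability requires cμ > λ ⇔ c > λ/μ.
λ/μ = 23.58/4.07 = 5.7936
Minimum integer c = ⌊5.7936⌋ + 1 = 6
Check: 6·4.07 = 24.42 > 23.58, while 5·4.07 = 20.35 ≤ 23.58

Final: 6 servers


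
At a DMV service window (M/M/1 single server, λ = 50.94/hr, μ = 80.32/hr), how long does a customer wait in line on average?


ρ = 50.94/80.32 = 0.6342
Wq = ρ/(μ−λ) = 0.6342/(80.32 − 50.94) = 0.6342/29.38 = 0.02159 hr

Final: 0.02159 hr


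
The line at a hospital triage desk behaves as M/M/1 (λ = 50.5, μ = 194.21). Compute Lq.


ρ = 50.5/194.21 = 0.2600
Lq = ρ²/(1−ρ) = 0.06761/0.7400 = 0.09137

Final: 0.09137


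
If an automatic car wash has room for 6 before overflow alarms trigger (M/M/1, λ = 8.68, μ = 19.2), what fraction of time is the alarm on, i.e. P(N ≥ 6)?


ρ = 8.68/19.2 = 0.4521
P(N ≥ n) = ρ^n = 0.4521^6 = 0.008537

Final: 0.008537


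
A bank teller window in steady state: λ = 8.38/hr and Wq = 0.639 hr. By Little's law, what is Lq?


Lq = λWq = 8.38·0.639 = 5.3548

Final: 5.3548


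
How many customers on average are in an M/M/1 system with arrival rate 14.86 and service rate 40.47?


ρ = λ/μ = 14.86/40.47 = 0.3672
L = ρ/(1−ρ) = 0.3672/(1 − 0.3672) = 0.3672/0.6328 = 0.5802

Final: 0.5802


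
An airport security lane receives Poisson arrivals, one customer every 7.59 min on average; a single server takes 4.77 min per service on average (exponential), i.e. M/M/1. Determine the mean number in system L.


λ = 60/7.59 = 7.9051 /hr
μ = 60/4.77 = 12.5786 /hr
ρ = λ/μ = 7.9051/12.5786 = 0.6285
L = ρ/(1−ρ) = 0.6285/0.3715 = 1.6915

Final: 1.6915


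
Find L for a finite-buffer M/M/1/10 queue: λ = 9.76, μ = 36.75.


ρ = 9.76/36.75 = 0.2656
L = ρ[1 − (K+1)ρ^K + Kρ^(K+1)] / [(1−ρ)(1−ρ^(K+1))]
Numerator: 0.2656·(1 − 11·0.000001746 + 10·0.0000004636) = 0.265574
Denominator: (0.7344)·(1.000000) = 0.734421
L = 0.265574/0.734421 = 0.3616

Final: 0.3616


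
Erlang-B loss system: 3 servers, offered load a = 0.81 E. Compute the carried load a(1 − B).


B(3,0.81) = 0.039779 (Erlang-B)
Carried load = a(1 − B) = 0.81·(1 − 0.039779) = 0.81·0.960221 = 0.7778 E

Final: 0.7778 Erlangs


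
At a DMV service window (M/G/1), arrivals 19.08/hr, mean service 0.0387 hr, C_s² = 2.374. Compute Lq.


ρ = λ·E[S] = 19.08·0.0387 = 0.7384
Lq = ρ²(1+C_s²)/(2(1−ρ)) = 0.5452·(1+2.374)/(2·0.2616)
= 0.5452·3.3740/0.5232 = 3.51600

Final: 3.51600


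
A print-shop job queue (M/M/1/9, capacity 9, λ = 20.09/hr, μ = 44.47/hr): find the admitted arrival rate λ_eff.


ρ = 0.4518; P_K = (1−ρ)ρ^9/(1−ρ^10) = 0.0004299
λ_eff = λ(1 − P_K) = 20.09·(1 − 0.0004299) = 20.09·0.999570 = 20.0814 /hr

Final: 20.0814 /hr


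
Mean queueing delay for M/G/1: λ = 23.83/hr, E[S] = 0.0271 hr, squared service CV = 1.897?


ρ = λ·E[S] = 23.83·0.0271 = 0.6458
E[S²] = E[S]²(1+C_s²) = 0.0271²·(1+1.897) = 0.002128
Wq = λ·E[S²]/(2(1−ρ)) = 23.83·0.002128/(2·0.3542) = 0.07157 hr

Final: 0.07157 hr


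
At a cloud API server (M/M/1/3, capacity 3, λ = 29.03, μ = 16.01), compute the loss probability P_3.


ρ = λ/μ = 29.03/16.01 = 1.8132
P_K = (1−ρ)ρ^K/(1−ρ^(K+1)) = (-0.8132·5.961659)/(1 − 10.809928)
= -4.848270/-9.809928 = 0.494221

Final: 0.494221


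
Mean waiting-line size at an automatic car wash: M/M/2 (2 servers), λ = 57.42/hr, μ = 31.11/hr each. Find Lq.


a = λ/μ = 1.8457; ρ = a/2 = 0.9229
P₀ = 0.040120
Lq = P₀·a^c·ρ / (c!·(1−ρ)²) = 0.040120·3.40664·0.9229/(2·0.005951)
= 10.59673

Final: 10.59673


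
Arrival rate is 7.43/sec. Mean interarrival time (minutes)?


Mean interarrival time = 1/λ = 1/7.43 second = 0.13459 second
In minutes: 0.13459 × 0.0166667 = 0.002243 min

Final: 0.002243 min


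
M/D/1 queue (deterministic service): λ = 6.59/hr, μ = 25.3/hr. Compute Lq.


ρ = 6.59/25.3 = 0.2605
M/D/1: Lq = ρ²/(2(1−ρ)) = 0.06785/(2·0.7395) = 0.04587

Final: 0.04587


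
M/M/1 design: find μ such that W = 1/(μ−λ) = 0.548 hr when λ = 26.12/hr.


W = 1/(μ−λ) ⇒ μ − λ = 1/W = 1/0.548 = 1.8248
μ = λ + 1/W = 26.12 + 1.8248 = 27.9448 per hr

Final: 27.9448 /hr


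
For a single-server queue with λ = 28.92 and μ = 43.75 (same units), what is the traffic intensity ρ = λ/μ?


ρ = λ/μ = 28.92/43.75 = 0.6610

Final: 0.6610


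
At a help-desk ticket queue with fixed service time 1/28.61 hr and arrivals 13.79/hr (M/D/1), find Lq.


ρ = 13.79/28.61 = 0.4820
M/D/1: Lq = ρ²/(2(1−ρ)) = 0.2323/(2·0.5180) = 0.22425

Final: 0.22425


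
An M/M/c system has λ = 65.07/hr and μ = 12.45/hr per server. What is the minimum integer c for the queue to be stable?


Stability requires cμ > λ ⇔ c > λ/μ.
λ/μ = 65.07/12.45 = 5.2265
Minimum integer c = ⌊5.2265⌋ + 1 = 6
Check: 6·12.45 = 74.70 > 65.07, while 5·12.45 = 62.25 ≤ 65.07

Final: 6 servers


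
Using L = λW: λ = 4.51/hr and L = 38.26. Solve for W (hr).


W = L/λ = 38.26/4.51 = 8.4834 hr

Final: 8.4834 hr


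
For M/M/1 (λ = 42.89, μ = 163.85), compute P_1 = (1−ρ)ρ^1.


ρ = 42.89/163.85 = 0.2618
P_n = (1−ρ)·ρ^n = (1 − 0.2618)·0.2618^1 = 0.7382·0.261764 = 0.193244

Final: 0.193244


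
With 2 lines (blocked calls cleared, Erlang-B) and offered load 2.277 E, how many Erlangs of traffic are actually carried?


B(2,2.277) = 0.441677 (Erlang-B)
Carried load = a(1 − B) = 2.277·(1 − 0.441677) = 2.277·0.558323 = 1.2713 E

Final: 1.2713 Erlangs


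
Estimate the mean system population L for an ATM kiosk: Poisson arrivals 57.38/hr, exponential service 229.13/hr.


ρ = λ/μ = 57.38/229.13 = 0.2504
L = ρ/(1−ρ) = 0.2504/(1 − 0.2504) = 0.2504/0.7496 = 0.3341

Final: 0.3341
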